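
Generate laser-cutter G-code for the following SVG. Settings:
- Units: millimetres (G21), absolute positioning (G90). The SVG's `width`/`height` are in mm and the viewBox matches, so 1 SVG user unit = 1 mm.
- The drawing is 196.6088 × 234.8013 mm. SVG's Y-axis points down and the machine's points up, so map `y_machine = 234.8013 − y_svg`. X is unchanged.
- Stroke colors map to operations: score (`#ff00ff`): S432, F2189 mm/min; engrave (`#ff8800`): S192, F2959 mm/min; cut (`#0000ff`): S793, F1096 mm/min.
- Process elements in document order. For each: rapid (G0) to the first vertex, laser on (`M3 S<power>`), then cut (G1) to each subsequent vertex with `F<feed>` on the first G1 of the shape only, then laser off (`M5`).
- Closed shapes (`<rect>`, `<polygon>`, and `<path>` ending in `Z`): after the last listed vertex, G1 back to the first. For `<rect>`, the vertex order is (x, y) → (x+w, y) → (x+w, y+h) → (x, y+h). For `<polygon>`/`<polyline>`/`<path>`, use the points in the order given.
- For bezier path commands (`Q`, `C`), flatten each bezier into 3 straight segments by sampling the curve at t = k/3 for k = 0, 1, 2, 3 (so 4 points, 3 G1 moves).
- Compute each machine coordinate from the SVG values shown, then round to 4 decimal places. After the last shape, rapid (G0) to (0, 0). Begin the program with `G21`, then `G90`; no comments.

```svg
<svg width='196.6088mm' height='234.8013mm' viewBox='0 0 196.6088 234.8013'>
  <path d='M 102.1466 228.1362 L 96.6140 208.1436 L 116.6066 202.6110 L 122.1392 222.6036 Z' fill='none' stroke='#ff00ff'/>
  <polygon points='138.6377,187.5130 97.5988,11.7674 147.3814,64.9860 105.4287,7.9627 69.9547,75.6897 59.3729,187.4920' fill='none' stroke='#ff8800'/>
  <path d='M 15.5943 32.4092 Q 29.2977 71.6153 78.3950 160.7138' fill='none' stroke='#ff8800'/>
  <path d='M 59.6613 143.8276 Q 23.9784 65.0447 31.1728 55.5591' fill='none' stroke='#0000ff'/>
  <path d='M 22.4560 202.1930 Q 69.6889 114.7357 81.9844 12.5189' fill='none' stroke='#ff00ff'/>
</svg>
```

1 u = 1 mm; y_m = 234.8013 − y.

[1] `<path>` regular polygon, #ff00ff→score S432 F2189: (102.1466,6.6651) → (96.6140,26.6577) → (116.6066,32.1903) → (122.1392,12.1977) → (102.1466,6.6651) (closed)

[2] `<polygon>` closed polygon, #ff8800→engrave S192 F2959: (138.6377,47.2883) → (97.5988,223.0339) → (147.3814,169.8153) → (105.4287,226.8386) → (69.9547,159.1116) → (59.3729,47.3093) → (138.6377,47.2883) (closed)

[3] `<path>` quadratic bezier, #ff8800→engrave S192 F2959: (15.5943,202.3921) → (28.6626,170.7111) → (49.5961,127.9429) → (78.3950,74.0875)

[4] `<path>` quadratic bezier, #0000ff→cut S793 F1096: (59.6613,90.9737) → (40.6368,135.7959) → (31.1407,165.2188) → (31.1728,179.2422)

[5] `<path>` quadratic bezier, #ff00ff→score S432 F2189: (22.4560,32.6083) → (50.0627,92.5531) → (69.9055,155.7778) → (81.9844,222.2824)

G21
G90
G0 X102.1466 Y6.6651
M3 S432
G1 X96.6140 Y26.6577 F2189
G1 X116.6066 Y32.1903
G1 X122.1392 Y12.1977
G1 X102.1466 Y6.6651
M5
G0 X138.6377 Y47.2883
M3 S192
G1 X97.5988 Y223.0339 F2959
G1 X147.3814 Y169.8153
G1 X105.4287 Y226.8386
G1 X69.9547 Y159.1116
G1 X59.3729 Y47.3093
G1 X138.6377 Y47.2883
M5
G0 X15.5943 Y202.3921
M3 S192
G1 X28.6626 Y170.7111 F2959
G1 X49.5961 Y127.9429
G1 X78.3950 Y74.0875
M5
G0 X59.6613 Y90.9737
M3 S793
G1 X40.6368 Y135.7959 F1096
G1 X31.1407 Y165.2188
G1 X31.1728 Y179.2422
M5
G0 X22.4560 Y32.6083
M3 S432
G1 X50.0627 Y92.5531 F2189
G1 X69.9055 Y155.7778
G1 X81.9844 Y222.2824
M5
G0 X0.0000 Y0.0000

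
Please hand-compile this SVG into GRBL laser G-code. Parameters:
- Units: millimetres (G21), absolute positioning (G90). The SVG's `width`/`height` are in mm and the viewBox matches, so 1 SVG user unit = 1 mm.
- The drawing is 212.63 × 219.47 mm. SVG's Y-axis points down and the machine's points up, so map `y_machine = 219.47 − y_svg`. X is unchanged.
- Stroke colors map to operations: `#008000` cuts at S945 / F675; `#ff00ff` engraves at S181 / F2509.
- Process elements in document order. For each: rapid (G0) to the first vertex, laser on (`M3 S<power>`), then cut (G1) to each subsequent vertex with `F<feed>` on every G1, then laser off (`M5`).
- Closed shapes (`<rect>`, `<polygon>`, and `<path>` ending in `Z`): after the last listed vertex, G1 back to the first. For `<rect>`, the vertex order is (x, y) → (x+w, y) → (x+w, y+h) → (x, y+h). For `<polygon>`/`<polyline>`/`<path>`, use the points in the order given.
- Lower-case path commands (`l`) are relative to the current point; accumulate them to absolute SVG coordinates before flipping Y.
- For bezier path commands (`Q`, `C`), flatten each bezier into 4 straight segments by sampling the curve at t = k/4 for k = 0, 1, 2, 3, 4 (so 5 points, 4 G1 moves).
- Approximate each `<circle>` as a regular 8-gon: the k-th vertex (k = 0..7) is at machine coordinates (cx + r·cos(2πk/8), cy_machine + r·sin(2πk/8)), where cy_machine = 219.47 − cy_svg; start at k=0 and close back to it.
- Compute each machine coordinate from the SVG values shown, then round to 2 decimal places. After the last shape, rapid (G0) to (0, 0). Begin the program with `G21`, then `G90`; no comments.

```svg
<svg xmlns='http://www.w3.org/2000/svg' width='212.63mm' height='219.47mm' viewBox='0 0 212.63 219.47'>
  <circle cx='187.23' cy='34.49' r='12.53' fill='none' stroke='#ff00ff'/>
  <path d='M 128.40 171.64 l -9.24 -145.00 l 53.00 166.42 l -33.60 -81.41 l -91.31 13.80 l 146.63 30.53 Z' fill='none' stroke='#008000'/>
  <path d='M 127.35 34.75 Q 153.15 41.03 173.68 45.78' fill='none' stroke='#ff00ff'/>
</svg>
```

1 u = 1 mm; y_m = 219.47 − y.

[1] `<circle>` circle, #ff00ff→engrave S181 F2509: (199.76,184.98) → (196.09,193.84) → (187.23,197.51) → (178.37,193.84) → (174.70,184.98) → (178.37,176.12) → (187.23,172.45) → (196.09,176.12) → (199.76,184.98) (closed)

[2] `<path>` closed polygon, #008000→cut S945 F675: (128.40,47.83) → (119.16,192.83) → (172.16,26.41) → (138.56,107.82) → (47.25,94.02) → (193.88,63.49) → (128.40,47.83) (closed)

[3] `<path>` quadratic bezier, #ff00ff→engrave S181 F2509: (127.35,184.72) → (139.92,181.68) → (151.83,178.82) → (163.09,176.16) → (173.68,173.69)

G21
G90
G0 X199.76 Y184.98
M3 S181
G1 X196.09 Y193.84 F2509
G1 X187.23 Y197.51 F2509
G1 X178.37 Y193.84 F2509
G1 X174.70 Y184.98 F2509
G1 X178.37 Y176.12 F2509
G1 X187.23 Y172.45 F2509
G1 X196.09 Y176.12 F2509
G1 X199.76 Y184.98 F2509
M5
G0 X128.40 Y47.83
M3 S945
G1 X119.16 Y192.83 F675
G1 X172.16 Y26.41 F675
G1 X138.56 Y107.82 F675
G1 X47.25 Y94.02 F675
G1 X193.88 Y63.49 F675
G1 X128.40 Y47.83 F675
M5
G0 X127.35 Y184.72
M3 S181
G1 X139.92 Y181.68 F2509
G1 X151.83 Y178.82 F2509
G1 X163.09 Y176.16 F2509
G1 X173.68 Y173.69 F2509
M5
G0 X0.00 Y0.00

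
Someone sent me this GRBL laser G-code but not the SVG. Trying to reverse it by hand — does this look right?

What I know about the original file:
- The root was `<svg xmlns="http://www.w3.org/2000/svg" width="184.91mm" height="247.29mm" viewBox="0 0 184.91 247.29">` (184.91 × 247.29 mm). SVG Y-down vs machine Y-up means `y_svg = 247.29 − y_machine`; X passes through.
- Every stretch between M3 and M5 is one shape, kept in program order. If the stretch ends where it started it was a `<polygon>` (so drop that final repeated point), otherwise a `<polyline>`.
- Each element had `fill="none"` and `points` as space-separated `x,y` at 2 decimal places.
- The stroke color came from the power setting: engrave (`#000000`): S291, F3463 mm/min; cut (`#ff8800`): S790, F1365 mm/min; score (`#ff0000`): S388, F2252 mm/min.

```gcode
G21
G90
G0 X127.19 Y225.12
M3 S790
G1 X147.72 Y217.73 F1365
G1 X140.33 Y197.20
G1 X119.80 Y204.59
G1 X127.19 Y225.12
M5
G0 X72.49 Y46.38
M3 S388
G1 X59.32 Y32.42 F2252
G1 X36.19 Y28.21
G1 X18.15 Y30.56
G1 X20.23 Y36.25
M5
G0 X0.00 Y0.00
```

<svg xmlns="http://www.w3.org/2000/svg" width="184.91mm" height="247.29mm" viewBox="0 0 184.91 247.29">
  <polygon points="127.19,22.17 147.72,29.56 140.33,50.09 119.80,42.70" fill="none" stroke="#ff8800"/>
  <polyline points="72.49,200.91 59.32,214.87 36.19,219.08 18.15,216.73 20.23,211.04" fill="none" stroke="#ff0000"/>
</svg>

Each laser-on run becomes one SVG element. Flip Y back into SVG space with y_svg = 247.29 − y_machine.

Run 1: power S790 maps to stroke `#ff8800` (cut). The run returns to its start, so emit a `<polygon>` with points (Y-flipped): 127.19,22.17 147.72,29.56 140.33,50.09 119.80,42.70.

Run 2: power S388 maps to stroke `#ff0000` (score). The run is open, so emit a `<polyline>` with points (Y-flipped): 72.49,200.91 59.32,214.87 36.19,219.08 18.15,216.73 20.23,211.04.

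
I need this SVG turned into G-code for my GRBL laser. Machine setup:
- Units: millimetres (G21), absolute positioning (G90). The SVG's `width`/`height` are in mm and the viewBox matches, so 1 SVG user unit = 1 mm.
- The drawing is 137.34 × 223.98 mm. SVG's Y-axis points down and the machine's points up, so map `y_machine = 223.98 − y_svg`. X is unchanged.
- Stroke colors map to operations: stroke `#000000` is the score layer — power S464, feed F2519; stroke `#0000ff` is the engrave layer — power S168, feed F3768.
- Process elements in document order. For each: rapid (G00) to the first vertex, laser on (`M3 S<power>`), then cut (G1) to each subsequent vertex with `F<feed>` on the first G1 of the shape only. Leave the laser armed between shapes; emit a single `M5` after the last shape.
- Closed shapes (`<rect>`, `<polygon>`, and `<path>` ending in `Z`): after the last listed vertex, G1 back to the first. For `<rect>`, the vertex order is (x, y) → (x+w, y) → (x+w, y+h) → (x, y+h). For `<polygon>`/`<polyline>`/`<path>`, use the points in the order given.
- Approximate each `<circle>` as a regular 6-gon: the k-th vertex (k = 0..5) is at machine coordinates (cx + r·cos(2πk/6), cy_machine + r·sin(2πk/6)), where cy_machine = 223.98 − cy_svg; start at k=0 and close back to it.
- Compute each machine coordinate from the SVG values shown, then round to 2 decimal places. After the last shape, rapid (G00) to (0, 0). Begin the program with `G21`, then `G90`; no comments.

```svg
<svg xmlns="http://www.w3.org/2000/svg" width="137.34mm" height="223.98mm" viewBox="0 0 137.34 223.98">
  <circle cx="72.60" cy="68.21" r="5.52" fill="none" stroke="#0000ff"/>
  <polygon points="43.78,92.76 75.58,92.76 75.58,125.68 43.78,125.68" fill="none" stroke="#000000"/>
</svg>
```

1 u = 1 mm; y_m = 223.98 − y.

[1] `<circle>` circle, #0000ff→engrave S168 F3768: (78.12,155.77) → (75.36,160.55) → (69.84,160.55) → (67.08,155.77) → (69.84,150.99) → (75.36,150.99) → (78.12,155.77) (closed)

[2] `<polygon>` rectangle, #000000→score S464 F2519: (43.78,131.22) → (75.58,131.22) → (75.58,98.30) → (43.78,98.30) → (43.78,131.22) (closed)

G21
G90
G00 X78.12 Y155.77
M3 S168
G1 X75.36 Y160.55 F3768
G1 X69.84 Y160.55
G1 X67.08 Y155.77
G1 X69.84 Y150.99
G1 X75.36 Y150.99
G1 X78.12 Y155.77
G00 X43.78 Y131.22
M3 S464
G1 X75.58 Y131.22 F2519
G1 X75.58 Y98.30
G1 X43.78 Y98.30
G1 X43.78 Y131.22
M5
G00 X0.00 Y0.00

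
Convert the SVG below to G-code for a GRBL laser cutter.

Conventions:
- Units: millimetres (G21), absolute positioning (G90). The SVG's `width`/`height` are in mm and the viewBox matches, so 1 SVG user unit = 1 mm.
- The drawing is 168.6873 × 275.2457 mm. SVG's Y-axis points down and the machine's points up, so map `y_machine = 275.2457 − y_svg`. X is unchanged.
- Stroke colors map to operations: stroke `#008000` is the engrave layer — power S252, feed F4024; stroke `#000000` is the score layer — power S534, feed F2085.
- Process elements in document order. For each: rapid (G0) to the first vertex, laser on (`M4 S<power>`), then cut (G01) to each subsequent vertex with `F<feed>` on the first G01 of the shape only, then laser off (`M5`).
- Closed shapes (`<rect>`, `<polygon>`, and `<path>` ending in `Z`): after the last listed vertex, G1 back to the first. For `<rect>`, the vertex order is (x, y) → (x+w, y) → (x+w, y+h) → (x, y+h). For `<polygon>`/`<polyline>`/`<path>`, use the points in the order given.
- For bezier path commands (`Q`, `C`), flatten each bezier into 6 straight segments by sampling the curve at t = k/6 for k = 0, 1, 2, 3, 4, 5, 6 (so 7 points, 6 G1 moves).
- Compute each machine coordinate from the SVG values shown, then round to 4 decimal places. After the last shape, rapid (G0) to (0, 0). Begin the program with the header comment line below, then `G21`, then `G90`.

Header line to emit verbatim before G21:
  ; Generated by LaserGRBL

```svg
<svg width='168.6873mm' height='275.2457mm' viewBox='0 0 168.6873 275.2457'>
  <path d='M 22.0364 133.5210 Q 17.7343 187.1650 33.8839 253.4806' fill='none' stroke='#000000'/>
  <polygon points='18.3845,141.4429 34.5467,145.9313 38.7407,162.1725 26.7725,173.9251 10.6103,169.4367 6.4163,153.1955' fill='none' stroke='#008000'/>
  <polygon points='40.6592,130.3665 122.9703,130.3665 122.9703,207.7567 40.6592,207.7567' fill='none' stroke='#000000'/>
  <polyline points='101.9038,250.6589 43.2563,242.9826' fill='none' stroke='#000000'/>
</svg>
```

; Generated by LaserGRBL
G21
G90
G0 X22.0364 Y141.7247
M4 S534
G01 X21.1705 Y123.4914 F2085
G01 X21.4407 Y104.5541
G01 X22.8472 Y84.9128
G01 X25.3899 Y64.5675
G01 X29.0688 Y43.5183
G01 X33.8839 Y21.7651
M5
G0 X18.3845 Y133.8028
M4 S252
G01 X34.5467 Y129.3144 F4024
G01 X38.7407 Y113.0732
G01 X26.7725 Y101.3206
G01 X10.6103 Y105.8090
G01 X6.4163 Y122.0502
G01 X18.3845 Y133.8028
M5
G0 X40.6592 Y144.8792
M4 S534
G01 X122.9703 Y144.8792 F2085
G01 X122.9703 Y67.4890
G01 X40.6592 Y67.4890
G01 X40.6592 Y144.8792
M5
G0 X101.9038 Y24.5868
M4 S534
G01 X43.2563 Y32.2631 F2085
M5
G0 X0.0000 Y0.0000

Since the viewBox matches the mm dimensions, user units are millimetres directly. The only transform is the Y-flip y_m = 275.2457 − y_svg.

Shape 1 is a quadratic bezier drawn with `<path>`. Its stroke #000000 means score at S534, F2085. After flipping Y the toolpath is (22.0364,141.7247) → (21.1705,123.4914) → (21.4407,104.5541) → (22.8472,84.9128) → (25.3899,64.5675) → (29.0688,43.5183) → (33.8839,21.7651).

Shape 2 is a regular polygon drawn with `<polygon>`. Its stroke #008000 means engrave at S252, F4024. After flipping Y the toolpath is (18.3845,133.8028) → (34.5467,129.3144) → (38.7407,113.0732) → (26.7725,101.3206) → (10.6103,105.8090) → (6.4163,122.0502) → (18.3845,133.8028), returning to the start.

Shape 3 is a rectangle drawn with `<polygon>`. Its stroke #000000 means score at S534, F2085. After flipping Y the toolpath is (40.6592,144.8792) → (122.9703,144.8792) → (122.9703,67.4890) → (40.6592,67.4890) → (40.6592,144.8792), returning to the start.

Shape 4 is a line segment drawn with `<polyline>`. Its stroke #000000 means score at S534, F2085. After flipping Y the toolpath is (101.9038,24.5868) → (43.2563,32.2631).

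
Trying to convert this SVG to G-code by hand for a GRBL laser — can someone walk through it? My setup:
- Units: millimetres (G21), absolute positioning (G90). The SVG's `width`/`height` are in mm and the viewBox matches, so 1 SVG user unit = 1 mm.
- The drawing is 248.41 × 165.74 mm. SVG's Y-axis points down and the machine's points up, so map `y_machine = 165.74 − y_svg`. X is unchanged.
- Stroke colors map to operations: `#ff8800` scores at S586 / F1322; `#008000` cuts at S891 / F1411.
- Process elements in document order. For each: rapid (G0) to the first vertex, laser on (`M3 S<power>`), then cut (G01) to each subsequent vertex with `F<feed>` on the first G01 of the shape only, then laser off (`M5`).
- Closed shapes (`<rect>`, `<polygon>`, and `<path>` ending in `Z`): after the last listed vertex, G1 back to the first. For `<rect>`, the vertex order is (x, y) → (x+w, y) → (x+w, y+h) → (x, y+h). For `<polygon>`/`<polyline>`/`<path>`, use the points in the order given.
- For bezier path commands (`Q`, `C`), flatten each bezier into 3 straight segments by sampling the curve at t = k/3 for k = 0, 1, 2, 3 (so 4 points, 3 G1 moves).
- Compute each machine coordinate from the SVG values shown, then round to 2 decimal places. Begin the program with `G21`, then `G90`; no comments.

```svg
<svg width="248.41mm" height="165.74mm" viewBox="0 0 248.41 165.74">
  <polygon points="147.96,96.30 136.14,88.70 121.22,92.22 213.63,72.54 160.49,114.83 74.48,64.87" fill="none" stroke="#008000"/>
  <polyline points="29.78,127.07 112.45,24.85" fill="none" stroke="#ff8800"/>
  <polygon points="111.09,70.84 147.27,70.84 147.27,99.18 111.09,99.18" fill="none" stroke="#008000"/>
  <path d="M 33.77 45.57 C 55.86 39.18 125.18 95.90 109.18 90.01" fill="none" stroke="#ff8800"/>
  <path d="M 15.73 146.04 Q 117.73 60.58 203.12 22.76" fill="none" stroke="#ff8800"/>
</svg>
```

viewBox `0 0 248.41 165.74` with mm width/height → 1 unit = 1 mm. Flip: y_m = 165.74 − y_svg.

**Shape 1** — `<polygon>` closed polygon, stroke `#008000` → cut (S891, F1411). Machine vertices: (147.96,69.44) → (136.14,77.04) → (121.22,73.52) → (213.63,93.20) → (160.49,50.91) → (74.48,100.87) → (147.96,69.44). Closed: final G1 returns to the first vertex.

**Shape 2** — `<polyline>` line segment, stroke `#ff8800` → score (S586, F1322). Machine vertices: (29.78,38.67) → (112.45,140.89). Open path.

**Shape 3** — `<polygon>` rectangle, stroke `#008000` → cut (S891, F1411). Machine vertices: (111.09,94.90) → (147.27,94.90) → (147.27,66.56) → (111.09,66.56) → (111.09,94.90). Closed: final G1 returns to the first vertex.

**Shape 4** — `<path>` cubic bezier, stroke `#ff8800` → score (S586, F1322). Control points (SVG): P0=(33.77,45.57), P1=(55.86,39.18), P2=(125.18,95.90), P3=(109.18,90.01); sampled at t=k/3. Machine vertices: (33.77,120.17) → (66.69,110.18) → (101.65,86.05) → (109.18,75.73). Open path.

**Shape 5** — `<path>` quadratic bezier, stroke `#ff8800` → score (S586, F1322). Control points (SVG): P0=(15.73,146.04), P1=(117.73,60.58), P2=(203.12,22.76); sampled at t=k/3. Machine vertices: (15.73,19.70) → (81.88,71.38) → (144.35,112.47) → (203.12,142.98). Open path.

G21
G90
G0 X147.96 Y69.44
M3 S891
G01 X136.14 Y77.04 F1411
G01 X121.22 Y73.52
G01 X213.63 Y93.20
G01 X160.49 Y50.91
G01 X74.48 Y100.87
G01 X147.96 Y69.44
M5
G0 X29.78 Y38.67
M3 S586
G01 X112.45 Y140.89 F1322
M5
G0 X111.09 Y94.90
M3 S891
G01 X147.27 Y94.90 F1411
G01 X147.27 Y66.56
G01 X111.09 Y66.56
G01 X111.09 Y94.90
M5
G0 X33.77 Y120.17
M3 S586
G01 X66.69 Y110.18 F1322
G01 X101.65 Y86.05
G01 X109.18 Y75.73
M5
G0 X15.73 Y19.70
M3 S586
G01 X81.88 Y71.38 F1322
G01 X144.35 Y112.47
G01 X203.12 Y142.98
M5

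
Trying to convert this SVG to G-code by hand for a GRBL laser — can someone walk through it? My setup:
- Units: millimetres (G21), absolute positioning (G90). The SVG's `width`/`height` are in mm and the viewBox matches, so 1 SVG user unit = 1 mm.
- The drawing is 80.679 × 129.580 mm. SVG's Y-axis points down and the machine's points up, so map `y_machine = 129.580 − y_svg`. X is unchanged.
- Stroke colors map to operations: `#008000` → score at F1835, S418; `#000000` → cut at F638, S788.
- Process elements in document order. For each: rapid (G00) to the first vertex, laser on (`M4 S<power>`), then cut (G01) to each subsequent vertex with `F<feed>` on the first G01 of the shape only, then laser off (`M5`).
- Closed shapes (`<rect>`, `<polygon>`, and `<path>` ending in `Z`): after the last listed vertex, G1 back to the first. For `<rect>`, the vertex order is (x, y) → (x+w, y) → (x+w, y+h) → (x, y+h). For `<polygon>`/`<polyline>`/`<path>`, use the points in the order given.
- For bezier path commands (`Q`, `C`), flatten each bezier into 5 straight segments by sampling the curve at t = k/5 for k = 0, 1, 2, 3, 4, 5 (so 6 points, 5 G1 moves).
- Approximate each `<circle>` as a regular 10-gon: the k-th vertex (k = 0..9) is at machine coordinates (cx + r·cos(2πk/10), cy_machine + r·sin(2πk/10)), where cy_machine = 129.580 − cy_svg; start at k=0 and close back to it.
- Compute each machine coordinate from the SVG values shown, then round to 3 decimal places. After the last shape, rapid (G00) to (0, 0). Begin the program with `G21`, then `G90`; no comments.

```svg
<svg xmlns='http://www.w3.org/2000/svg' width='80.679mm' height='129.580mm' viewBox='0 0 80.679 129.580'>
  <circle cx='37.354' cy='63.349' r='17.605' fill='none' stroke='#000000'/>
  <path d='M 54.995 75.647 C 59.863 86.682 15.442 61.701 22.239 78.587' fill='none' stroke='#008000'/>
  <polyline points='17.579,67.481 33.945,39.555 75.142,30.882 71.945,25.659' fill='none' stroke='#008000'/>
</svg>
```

G21
G90
G00 X54.959 Y66.231
M4 S788
G01 X51.597 Y76.579 F638
G01 X42.794 Y82.974
G01 X31.914 Y82.974
G01 X23.111 Y76.579
G01 X19.749 Y66.231
G01 X23.111 Y55.883
G01 X31.914 Y49.488
G01 X42.794 Y49.488
G01 X51.597 Y55.883
G01 X54.959 Y66.231
M5
G00 X54.995 Y53.933
M4 S418
G01 X52.805 Y51.011 F1835
G01 X43.610 Y52.994
G01 X32.235 Y56.145
G01 X23.503 Y56.724
G01 X22.239 Y50.993
M5
G00 X17.579 Y62.099
M4 S418
G01 X33.945 Y90.025 F1835
G01 X75.142 Y98.698
G01 X71.945 Y103.921
M5
G00 X0.000 Y0.000

viewBox `0 0 80.679 129.580` with mm width/height → 1 unit = 1 mm. Flip: y_m = 129.580 − y_svg.

**Shape 1** — `<circle>` circle, stroke `#000000` → cut (S788, F638). Machine vertices: (54.959,66.231) → (51.597,76.579) → (42.794,82.974) → (31.914,82.974) → (23.111,76.579) → (19.749,66.231) → (23.111,55.883) → (31.914,49.488) → (42.794,49.488) → (51.597,55.883) → (54.959,66.231). Closed: final G1 returns to the first vertex.

**Shape 2** — `<path>` cubic bezier, stroke `#008000` → score (S418, F1835). Control points (SVG): P0=(54.995,75.647), P1=(59.863,86.682), P2=(15.442,61.701), P3=(22.239,78.587); sampled at t=k/5. Machine vertices: (54.995,53.933) → (52.805,51.011) → (43.610,52.994) → (32.235,56.145) → (23.503,56.724) → (22.239,50.993). Open path.

**Shape 3** — `<polyline>` open polyline, stroke `#008000` → score (S418, F1835). Machine vertices: (17.579,62.099) → (33.945,90.025) → (75.142,98.698) → (71.945,103.921). Open path.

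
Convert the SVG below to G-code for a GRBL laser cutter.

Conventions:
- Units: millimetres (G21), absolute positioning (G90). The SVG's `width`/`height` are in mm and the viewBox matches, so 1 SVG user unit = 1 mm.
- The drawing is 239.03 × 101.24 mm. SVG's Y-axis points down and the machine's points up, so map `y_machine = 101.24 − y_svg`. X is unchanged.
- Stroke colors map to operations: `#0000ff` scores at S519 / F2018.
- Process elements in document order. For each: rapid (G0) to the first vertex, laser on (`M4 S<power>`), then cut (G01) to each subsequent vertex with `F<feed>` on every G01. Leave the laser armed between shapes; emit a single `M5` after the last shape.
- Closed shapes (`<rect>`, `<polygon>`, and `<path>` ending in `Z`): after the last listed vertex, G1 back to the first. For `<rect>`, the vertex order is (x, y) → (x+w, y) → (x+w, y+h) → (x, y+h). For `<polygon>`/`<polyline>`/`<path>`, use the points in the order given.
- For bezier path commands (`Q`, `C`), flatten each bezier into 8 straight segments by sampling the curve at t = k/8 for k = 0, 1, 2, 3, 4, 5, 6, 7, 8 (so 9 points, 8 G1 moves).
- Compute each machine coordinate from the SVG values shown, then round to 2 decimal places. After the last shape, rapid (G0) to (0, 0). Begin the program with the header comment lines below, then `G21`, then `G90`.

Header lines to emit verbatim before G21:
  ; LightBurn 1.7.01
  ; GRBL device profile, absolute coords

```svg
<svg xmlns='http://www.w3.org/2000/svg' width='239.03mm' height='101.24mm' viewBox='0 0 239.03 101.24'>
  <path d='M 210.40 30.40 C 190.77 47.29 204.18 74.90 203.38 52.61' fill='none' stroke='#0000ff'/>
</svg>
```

; LightBurn 1.7.01
; GRBL device profile, absolute coords
G21
G90
G0 X210.40 Y70.84
M4 S519
G01 X204.50 Y64.12 F2018
G01 X201.13 Y57.11 F2018
G01 X199.76 Y50.51 F2018
G01 X199.83 Y45.04 F2018
G01 X200.78 Y41.41 F2018
G01 X202.05 Y40.32 F2018
G01 X203.11 Y42.49 F2018
G01 X203.38 Y48.63 F2018
M5
G0 X0.00 Y0.00

viewBox `0 0 239.03 101.24` with mm width/height → 1 unit = 1 mm. Flip: y_m = 101.24 − y_svg.

**Shape 1** — `<path>` cubic bezier, stroke `#0000ff` → score (S519, F2018). Control points (SVG): P0=(210.40,30.40), P1=(190.77,47.29), P2=(204.18,74.90), P3=(203.38,52.61); sampled at t=k/8. Machine vertices: (210.40,70.84) → (204.50,64.12) → (201.13,57.11) → (199.76,50.51) → (199.83,45.04) → (200.78,41.41) → (202.05,40.32) → (203.11,42.49) → (203.38,48.63). Open path.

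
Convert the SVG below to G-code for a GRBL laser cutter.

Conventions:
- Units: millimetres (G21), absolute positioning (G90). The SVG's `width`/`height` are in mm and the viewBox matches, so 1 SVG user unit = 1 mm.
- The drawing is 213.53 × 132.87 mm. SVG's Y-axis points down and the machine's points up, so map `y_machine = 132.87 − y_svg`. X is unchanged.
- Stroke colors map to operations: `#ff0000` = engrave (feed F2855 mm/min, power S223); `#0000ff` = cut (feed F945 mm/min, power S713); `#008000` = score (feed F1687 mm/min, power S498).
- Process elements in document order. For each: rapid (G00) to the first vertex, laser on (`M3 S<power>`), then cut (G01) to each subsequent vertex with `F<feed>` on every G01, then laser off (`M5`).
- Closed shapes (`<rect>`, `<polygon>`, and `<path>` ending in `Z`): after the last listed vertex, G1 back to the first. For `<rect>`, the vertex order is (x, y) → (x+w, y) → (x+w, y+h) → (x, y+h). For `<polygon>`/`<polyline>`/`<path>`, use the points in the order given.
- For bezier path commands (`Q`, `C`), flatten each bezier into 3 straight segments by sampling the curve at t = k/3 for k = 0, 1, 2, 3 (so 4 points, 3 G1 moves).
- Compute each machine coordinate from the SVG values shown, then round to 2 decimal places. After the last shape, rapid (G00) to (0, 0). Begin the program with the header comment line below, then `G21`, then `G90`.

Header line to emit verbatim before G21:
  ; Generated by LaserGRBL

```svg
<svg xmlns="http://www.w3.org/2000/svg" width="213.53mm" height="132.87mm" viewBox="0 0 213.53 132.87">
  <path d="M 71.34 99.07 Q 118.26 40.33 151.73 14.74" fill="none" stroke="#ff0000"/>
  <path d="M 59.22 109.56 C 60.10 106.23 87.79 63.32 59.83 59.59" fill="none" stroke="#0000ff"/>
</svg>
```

Since the viewBox matches the mm dimensions, user units are millimetres directly. The only transform is the Y-flip y_m = 132.87 − y_svg.

Shape 1 is a quadratic bezier drawn with `<path>`. Its stroke #ff0000 means engrave at S223, F2855. After flipping Y the toolpath is (71.34,33.80) → (101.13,69.28) → (127.92,97.39) → (151.73,118.13).

Shape 2 is a cubic bezier drawn with `<path>`. Its stroke #0000ff means cut at S713, F945. After flipping Y the toolpath is (59.22,23.31) → (65.98,36.92) → (72.29,59.41) → (59.83,73.28).

; Generated by LaserGRBL
G21
G90
G00 X71.34 Y33.80
M3 S223
G01 X101.13 Y69.28 F2855
G01 X127.92 Y97.39 F2855
G01 X151.73 Y118.13 F2855
M5
G00 X59.22 Y23.31
M3 S713
G01 X65.98 Y36.92 F945
G01 X72.29 Y59.41 F945
G01 X59.83 Y73.28 F945
M5
G00 X0.00 Y0.00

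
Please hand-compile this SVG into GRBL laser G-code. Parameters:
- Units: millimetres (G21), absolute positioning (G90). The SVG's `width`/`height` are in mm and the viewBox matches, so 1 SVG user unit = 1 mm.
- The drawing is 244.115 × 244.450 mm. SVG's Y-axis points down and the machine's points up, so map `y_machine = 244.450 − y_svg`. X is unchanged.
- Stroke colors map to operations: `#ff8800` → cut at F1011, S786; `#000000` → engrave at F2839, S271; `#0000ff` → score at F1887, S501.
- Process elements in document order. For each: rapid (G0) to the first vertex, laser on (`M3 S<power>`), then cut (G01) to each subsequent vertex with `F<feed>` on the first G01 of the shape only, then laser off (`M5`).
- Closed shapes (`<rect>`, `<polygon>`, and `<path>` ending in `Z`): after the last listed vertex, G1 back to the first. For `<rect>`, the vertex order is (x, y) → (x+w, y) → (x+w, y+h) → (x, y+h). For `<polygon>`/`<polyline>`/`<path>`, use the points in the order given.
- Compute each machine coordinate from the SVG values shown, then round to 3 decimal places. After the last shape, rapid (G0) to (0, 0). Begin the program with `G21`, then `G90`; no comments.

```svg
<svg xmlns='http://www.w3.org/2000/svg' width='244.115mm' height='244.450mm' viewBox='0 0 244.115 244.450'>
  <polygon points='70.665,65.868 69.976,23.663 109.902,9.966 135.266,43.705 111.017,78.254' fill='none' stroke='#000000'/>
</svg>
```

G21
G90
G0 X70.665 Y178.582
M3 S271
G01 X69.976 Y220.787 F2839
G01 X109.902 Y234.484
G01 X135.266 Y200.745
G01 X111.017 Y166.196
G01 X70.665 Y178.582
M5
G0 X0.000 Y0.000

viewBox `0 0 244.115 244.450` with mm width/height → 1 unit = 1 mm. Flip: y_m = 244.450 − y_svg.

**Shape 1** — `<polygon>` regular polygon, stroke `#000000` → engrave (S271, F2839). Machine vertices: (70.665,178.582) → (69.976,220.787) → (109.902,234.484) → (135.266,200.745) → (111.017,166.196) → (70.665,178.582). Closed: final G1 returns to the first vertex.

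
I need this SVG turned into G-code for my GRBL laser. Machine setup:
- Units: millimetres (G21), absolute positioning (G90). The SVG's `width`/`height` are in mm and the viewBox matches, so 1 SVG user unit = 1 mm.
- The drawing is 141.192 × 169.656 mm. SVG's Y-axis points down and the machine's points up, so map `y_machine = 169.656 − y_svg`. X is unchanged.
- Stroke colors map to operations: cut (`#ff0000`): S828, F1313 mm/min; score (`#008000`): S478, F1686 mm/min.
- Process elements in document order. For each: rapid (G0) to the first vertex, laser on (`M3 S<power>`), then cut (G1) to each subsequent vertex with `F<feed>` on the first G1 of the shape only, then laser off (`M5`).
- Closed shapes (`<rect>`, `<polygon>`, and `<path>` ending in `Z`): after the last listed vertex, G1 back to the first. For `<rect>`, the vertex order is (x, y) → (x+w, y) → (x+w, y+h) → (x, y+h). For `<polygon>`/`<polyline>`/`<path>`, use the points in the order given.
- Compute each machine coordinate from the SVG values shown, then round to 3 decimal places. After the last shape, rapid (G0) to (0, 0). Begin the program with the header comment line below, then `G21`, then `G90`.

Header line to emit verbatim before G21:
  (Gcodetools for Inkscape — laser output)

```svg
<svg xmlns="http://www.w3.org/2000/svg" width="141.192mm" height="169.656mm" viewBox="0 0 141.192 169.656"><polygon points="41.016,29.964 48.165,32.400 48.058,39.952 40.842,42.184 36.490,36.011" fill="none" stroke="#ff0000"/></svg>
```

Since the viewBox matches the mm dimensions, user units are millimetres directly. The only transform is the Y-flip y_m = 169.656 − y_svg.

Shape 1 is a regular polygon drawn with `<polygon>`. Its stroke #ff0000 means cut at S828, F1313. After flipping Y the toolpath is (41.016,139.692) → (48.165,137.256) → (48.058,129.704) → (40.842,127.472) → (36.490,133.645) → (41.016,139.692), returning to the start.

(Gcodetools for Inkscape — laser output)
G21
G90
G0 X41.016 Y139.692
M3 S828
G1 X48.165 Y137.256 F1313
G1 X48.058 Y129.704
G1 X40.842 Y127.472
G1 X36.490 Y133.645
G1 X41.016 Y139.692
M5
G0 X0.000 Y0.000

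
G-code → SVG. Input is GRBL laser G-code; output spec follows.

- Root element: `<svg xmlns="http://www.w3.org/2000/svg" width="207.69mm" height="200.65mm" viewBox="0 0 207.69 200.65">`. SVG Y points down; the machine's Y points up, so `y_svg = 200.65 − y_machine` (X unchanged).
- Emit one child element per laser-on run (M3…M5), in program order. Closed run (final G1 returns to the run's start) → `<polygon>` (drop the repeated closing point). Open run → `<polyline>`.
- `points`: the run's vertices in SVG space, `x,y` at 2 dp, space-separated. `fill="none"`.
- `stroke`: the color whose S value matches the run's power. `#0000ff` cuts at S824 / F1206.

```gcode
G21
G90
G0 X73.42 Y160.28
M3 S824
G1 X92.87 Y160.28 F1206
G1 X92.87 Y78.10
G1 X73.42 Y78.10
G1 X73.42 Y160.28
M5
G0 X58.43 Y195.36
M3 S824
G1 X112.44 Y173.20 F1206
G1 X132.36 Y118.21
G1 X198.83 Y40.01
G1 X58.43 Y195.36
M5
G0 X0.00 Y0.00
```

Each laser-on run becomes one SVG element. Flip Y back into SVG space with y_svg = 200.65 − y_machine. Every run uses S824, so all elements get stroke `#0000ff` (cut).

Run 1: The run returns to its start, so emit a `<polygon>` with points (Y-flipped): 73.42,40.37 92.87,40.37 92.87,122.55 73.42,122.55.

Run 2: The run returns to its start, so emit a `<polygon>` with points (Y-flipped): 58.43,5.29 112.44,27.45 132.36,82.44 198.83,160.64.

<svg xmlns="http://www.w3.org/2000/svg" width="207.69mm" height="200.65mm" viewBox="0 0 207.69 200.65">
  <polygon points="73.42,40.37 92.87,40.37 92.87,122.55 73.42,122.55" fill="none" stroke="#0000ff"/>
  <polygon points="58.43,5.29 112.44,27.45 132.36,82.44 198.83,160.64" fill="none" stroke="#0000ff"/>
</svg>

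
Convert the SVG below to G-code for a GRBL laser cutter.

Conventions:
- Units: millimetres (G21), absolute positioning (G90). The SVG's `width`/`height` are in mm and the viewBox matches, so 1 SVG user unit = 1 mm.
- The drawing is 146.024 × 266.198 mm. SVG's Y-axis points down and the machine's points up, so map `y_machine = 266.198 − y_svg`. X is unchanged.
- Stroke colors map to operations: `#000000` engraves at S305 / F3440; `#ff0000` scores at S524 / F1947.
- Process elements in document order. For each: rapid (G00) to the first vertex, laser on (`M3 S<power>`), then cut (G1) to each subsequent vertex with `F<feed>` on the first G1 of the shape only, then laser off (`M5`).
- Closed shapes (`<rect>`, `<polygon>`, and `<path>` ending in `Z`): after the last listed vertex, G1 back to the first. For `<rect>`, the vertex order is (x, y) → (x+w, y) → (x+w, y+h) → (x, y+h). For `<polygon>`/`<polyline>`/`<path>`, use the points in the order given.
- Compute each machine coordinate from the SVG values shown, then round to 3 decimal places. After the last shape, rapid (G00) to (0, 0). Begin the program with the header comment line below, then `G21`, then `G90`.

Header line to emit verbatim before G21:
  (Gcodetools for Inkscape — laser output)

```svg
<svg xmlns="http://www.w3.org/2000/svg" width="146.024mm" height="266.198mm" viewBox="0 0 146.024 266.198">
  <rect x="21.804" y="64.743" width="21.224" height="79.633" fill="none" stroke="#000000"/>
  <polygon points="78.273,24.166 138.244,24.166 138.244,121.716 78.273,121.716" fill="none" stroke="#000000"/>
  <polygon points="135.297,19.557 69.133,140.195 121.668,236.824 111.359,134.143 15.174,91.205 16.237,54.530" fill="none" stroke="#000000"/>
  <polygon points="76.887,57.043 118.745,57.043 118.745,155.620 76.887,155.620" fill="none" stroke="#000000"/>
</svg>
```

1 u = 1 mm; y_m = 266.198 − y.

[1] `<rect>` rectangle, #000000→engrave S305 F3440: (21.804,201.455) → (43.028,201.455) → (43.028,121.822) → (21.804,121.822) → (21.804,201.455) (closed)

[2] `<polygon>` rectangle, #000000→engrave S305 F3440: (78.273,242.032) → (138.244,242.032) → (138.244,144.482) → (78.273,144.482) → (78.273,242.032) (closed)

[3] `<polygon>` closed polygon, #000000→engrave S305 F3440: (135.297,246.641) → (69.133,126.003) → (121.668,29.374) → (111.359,132.055) → (15.174,174.993) → (16.237,211.668) → (135.297,246.641) (closed)

[4] `<polygon>` rectangle, #000000→engrave S305 F3440: (76.887,209.155) → (118.745,209.155) → (118.745,110.578) → (76.887,110.578) → (76.887,209.155) (closed)

(Gcodetools for Inkscape — laser output)
G21
G90
G00 X21.804 Y201.455
M3 S305
G1 X43.028 Y201.455 F3440
G1 X43.028 Y121.822
G1 X21.804 Y121.822
G1 X21.804 Y201.455
M5
G00 X78.273 Y242.032
M3 S305
G1 X138.244 Y242.032 F3440
G1 X138.244 Y144.482
G1 X78.273 Y144.482
G1 X78.273 Y242.032
M5
G00 X135.297 Y246.641
M3 S305
G1 X69.133 Y126.003 F3440
G1 X121.668 Y29.374
G1 X111.359 Y132.055
G1 X15.174 Y174.993
G1 X16.237 Y211.668
G1 X135.297 Y246.641
M5
G00 X76.887 Y209.155
M3 S305
G1 X118.745 Y209.155 F3440
G1 X118.745 Y110.578
G1 X76.887 Y110.578
G1 X76.887 Y209.155
M5
G00 X0.000 Y0.000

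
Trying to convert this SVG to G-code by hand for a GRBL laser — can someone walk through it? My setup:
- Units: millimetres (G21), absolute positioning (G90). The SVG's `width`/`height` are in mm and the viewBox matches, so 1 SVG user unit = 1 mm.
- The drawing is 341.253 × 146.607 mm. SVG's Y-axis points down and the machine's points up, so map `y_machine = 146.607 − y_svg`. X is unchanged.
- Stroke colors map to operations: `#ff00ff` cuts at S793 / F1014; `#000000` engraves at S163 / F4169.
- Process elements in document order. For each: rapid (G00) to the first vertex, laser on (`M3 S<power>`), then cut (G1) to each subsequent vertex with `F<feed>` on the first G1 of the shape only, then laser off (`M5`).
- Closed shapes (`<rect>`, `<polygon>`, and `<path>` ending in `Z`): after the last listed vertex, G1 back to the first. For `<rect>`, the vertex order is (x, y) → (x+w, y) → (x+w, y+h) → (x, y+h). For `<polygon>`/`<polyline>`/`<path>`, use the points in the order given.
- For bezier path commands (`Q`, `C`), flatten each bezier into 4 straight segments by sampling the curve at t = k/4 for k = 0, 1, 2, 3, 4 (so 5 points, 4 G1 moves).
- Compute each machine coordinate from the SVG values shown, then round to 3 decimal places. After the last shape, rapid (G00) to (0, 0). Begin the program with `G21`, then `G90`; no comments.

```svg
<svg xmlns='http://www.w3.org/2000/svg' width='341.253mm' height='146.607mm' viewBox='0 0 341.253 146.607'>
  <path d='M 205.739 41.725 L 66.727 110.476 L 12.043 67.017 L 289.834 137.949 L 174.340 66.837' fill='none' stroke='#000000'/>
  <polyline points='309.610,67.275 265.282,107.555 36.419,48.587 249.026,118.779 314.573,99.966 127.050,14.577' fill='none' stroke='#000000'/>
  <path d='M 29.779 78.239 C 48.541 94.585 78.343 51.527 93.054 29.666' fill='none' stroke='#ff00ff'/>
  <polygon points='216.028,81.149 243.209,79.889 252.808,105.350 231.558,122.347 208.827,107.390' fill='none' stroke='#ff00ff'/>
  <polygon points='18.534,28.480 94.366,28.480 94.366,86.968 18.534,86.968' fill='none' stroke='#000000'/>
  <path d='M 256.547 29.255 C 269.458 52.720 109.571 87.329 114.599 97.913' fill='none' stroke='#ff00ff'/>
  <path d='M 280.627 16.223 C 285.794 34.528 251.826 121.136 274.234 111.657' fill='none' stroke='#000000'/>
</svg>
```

G21
G90
G00 X205.739 Y104.882
M3 S163
G1 X66.727 Y36.131 F4169
G1 X12.043 Y79.590
G1 X289.834 Y8.658
G1 X174.340 Y79.770
M5
G00 X309.610 Y79.332
M3 S163
G1 X265.282 Y39.052 F4169
G1 X36.419 Y98.020
G1 X249.026 Y27.828
G1 X314.573 Y46.641
G1 X127.050 Y132.030
M5
G00 X29.779 Y68.368
M3 S793
G1 X45.512 Y65.987 F1014
G1 X62.936 Y78.327
G1 X79.599 Y97.830
G1 X93.054 Y116.941
M5
G00 X216.028 Y65.458
M3 S793
G1 X243.209 Y66.718 F1014
G1 X252.808 Y41.257
G1 X231.558 Y24.260
G1 X208.827 Y39.217
G1 X216.028 Y65.458
M5
G00 X18.534 Y118.127
M3 S163
G1 X94.366 Y118.127 F4169
G1 X94.366 Y59.639
G1 X18.534 Y59.639
G1 X18.534 Y118.127
M5
G00 X256.547 Y117.352
M3 S793
G1 X239.107 Y98.213 F1014
G1 X188.529 Y78.193
G1 X136.473 Y60.587
G1 X114.599 Y48.694
M5
G00 X280.627 Y130.384
M3 S163
G1 X278.657 Y106.417 F4169
G1 X270.965 Y72.248
G1 X266.506 Y43.288
G1 X274.234 Y34.950
M5
G00 X0.000 Y0.000

Since the viewBox matches the mm dimensions, user units are millimetres directly. The only transform is the Y-flip y_m = 146.607 − y_svg.

Shape 1 is a open polyline drawn with `<path>`. Its stroke #000000 means engrave at S163, F4169. After flipping Y the toolpath is (205.739,104.882) → (66.727,36.131) → (12.043,79.590) → (289.834,8.658) → (174.340,79.770).

Shape 2 is a open polyline drawn with `<polyline>`. Its stroke #000000 means engrave at S163, F4169. After flipping Y the toolpath is (309.610,79.332) → (265.282,39.052) → (36.419,98.020) → (249.026,27.828) → (314.573,46.641) → (127.050,132.030).

Shape 3 is a cubic bezier drawn with `<path>`. Its stroke #ff00ff means cut at S793, F1014. After flipping Y the toolpath is (29.779,68.368) → (45.512,65.987) → (62.936,78.327) → (79.599,97.830) → (93.054,116.941).

Shape 4 is a regular polygon drawn with `<polygon>`. Its stroke #ff00ff means cut at S793, F1014. After flipping Y the toolpath is (216.028,65.458) → (243.209,66.718) → (252.808,41.257) → (231.558,24.260) → (208.827,39.217) → (216.028,65.458), returning to the start.

Shape 5 is a rectangle drawn with `<polygon>`. Its stroke #000000 means engrave at S163, F4169. After flipping Y the toolpath is (18.534,118.127) → (94.366,118.127) → (94.366,59.639) → (18.534,59.639) → (18.534,118.127), returning to the start.

Shape 6 is a cubic bezier drawn with `<path>`. Its stroke #ff00ff means cut at S793, F1014. After flipping Y the toolpath is (256.547,117.352) → (239.107,98.213) → (188.529,78.193) → (136.473,60.587) → (114.599,48.694).

Shape 7 is a cubic bezier drawn with `<path>`. Its stroke #000000 means engrave at S163, F4169. After flipping Y the toolpath is (280.627,130.384) → (278.657,106.417) → (270.965,72.248) → (266.506,43.288) → (274.234,34.950).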